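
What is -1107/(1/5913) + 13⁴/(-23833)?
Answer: -156003482164/23833 ≈ -6.5457e+6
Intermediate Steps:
-1107/(1/5913) + 13⁴/(-23833) = -1107/1/5913 + 28561*(-1/23833) = -1107*5913 - 28561/23833 = -6545691 - 28561/23833 = -156003482164/23833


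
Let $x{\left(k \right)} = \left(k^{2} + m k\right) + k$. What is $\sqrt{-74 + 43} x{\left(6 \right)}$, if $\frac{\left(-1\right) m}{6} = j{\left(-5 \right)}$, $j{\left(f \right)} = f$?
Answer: $222 i \sqrt{31} \approx 1236.0 i$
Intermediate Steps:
$m = 30$ ($m = \left(-6\right) \left(-5\right) = 30$)
$x{\left(k \right)} = k^{2} + 31 k$ ($x{\left(k \right)} = \left(k^{2} + 30 k\right) + k = k^{2} + 31 k$)
$\sqrt{-74 + 43} x{\left(6 \right)} = \sqrt{-74 + 43} \cdot 6 \left(31 + 6\right) = \sqrt{-31} \cdot 6 \cdot 37 = i \sqrt{31} \cdot 222 = 222 i \sqrt{31}$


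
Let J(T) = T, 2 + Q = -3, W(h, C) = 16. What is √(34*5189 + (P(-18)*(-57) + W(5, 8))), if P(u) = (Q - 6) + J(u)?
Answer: √178095 ≈ 422.01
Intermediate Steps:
Q = -5 (Q = -2 - 3 = -5)
P(u) = -11 + u (P(u) = (-5 - 6) + u = -11 + u)
√(34*5189 + (P(-18)*(-57) + W(5, 8))) = √(34*5189 + ((-11 - 18)*(-57) + 16)) = √(176426 + (-29*(-57) + 16)) = √(176426 + (1653 + 16)) = √(176426 + 1669) = √178095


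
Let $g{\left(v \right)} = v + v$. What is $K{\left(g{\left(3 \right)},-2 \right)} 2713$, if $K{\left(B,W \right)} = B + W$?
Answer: $10852$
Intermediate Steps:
$g{\left(v \right)} = 2 v$
$K{\left(g{\left(3 \right)},-2 \right)} 2713 = \left(2 \cdot 3 - 2\right) 2713 = \left(6 - 2\right) 2713 = 4 \cdot 2713 = 10852$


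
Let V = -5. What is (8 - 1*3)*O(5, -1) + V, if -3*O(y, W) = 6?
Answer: -15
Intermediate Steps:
O(y, W) = -2 (O(y, W) = -⅓*6 = -2)
(8 - 1*3)*O(5, -1) + V = (8 - 1*3)*(-2) - 5 = (8 - 3)*(-2) - 5 = 5*(-2) - 5 = -10 - 5 = -15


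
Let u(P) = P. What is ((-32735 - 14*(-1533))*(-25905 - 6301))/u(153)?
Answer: 363058238/153 ≈ 2.3729e+6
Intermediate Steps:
((-32735 - 14*(-1533))*(-25905 - 6301))/u(153) = ((-32735 - 14*(-1533))*(-25905 - 6301))/153 = ((-32735 + 21462)*(-32206))*(1/153) = -11273*(-32206)*(1/153) = 363058238*(1/153) = 363058238/153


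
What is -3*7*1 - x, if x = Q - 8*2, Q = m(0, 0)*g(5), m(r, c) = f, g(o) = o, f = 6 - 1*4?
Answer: -15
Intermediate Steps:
f = 2 (f = 6 - 4 = 2)
m(r, c) = 2
Q = 10 (Q = 2*5 = 10)
x = -6 (x = 10 - 8*2 = 10 - 16 = -6)
-3*7*1 - x = -3*7*1 - 1*(-6) = -21*1 + 6 = -21 + 6 = -15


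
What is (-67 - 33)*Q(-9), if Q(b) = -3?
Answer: 300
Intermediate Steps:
(-67 - 33)*Q(-9) = (-67 - 33)*(-3) = -100*(-3) = 300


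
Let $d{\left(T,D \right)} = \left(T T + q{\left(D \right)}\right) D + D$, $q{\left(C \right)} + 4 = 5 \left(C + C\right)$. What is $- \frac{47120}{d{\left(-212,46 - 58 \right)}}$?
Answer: $\frac{620}{7077} \approx 0.087608$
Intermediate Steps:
$q{\left(C \right)} = -4 + 10 C$ ($q{\left(C \right)} = -4 + 5 \left(C + C\right) = -4 + 5 \cdot 2 C = -4 + 10 C$)
$d{\left(T,D \right)} = D + D \left(-4 + T^{2} + 10 D\right)$ ($d{\left(T,D \right)} = \left(T T + \left(-4 + 10 D\right)\right) D + D = \left(T^{2} + \left(-4 + 10 D\right)\right) D + D = \left(-4 + T^{2} + 10 D\right) D + D = D \left(-4 + T^{2} + 10 D\right) + D = D + D \left(-4 + T^{2} + 10 D\right)$)
$- \frac{47120}{d{\left(-212,46 - 58 \right)}} = - \frac{47120}{\left(46 - 58\right) \left(-3 + \left(-212\right)^{2} + 10 \left(46 - 58\right)\right)} = - \frac{47120}{\left(-12\right) \left(-3 + 44944 + 10 \left(-12\right)\right)} = - \frac{47120}{\left(-12\right) \left(-3 + 44944 - 120\right)} = - \frac{47120}{\left(-12\right) 44821} = - \frac{47120}{-537852} = \left(-47120\right) \left(- \frac{1}{537852}\right) = \frac{620}{7077}$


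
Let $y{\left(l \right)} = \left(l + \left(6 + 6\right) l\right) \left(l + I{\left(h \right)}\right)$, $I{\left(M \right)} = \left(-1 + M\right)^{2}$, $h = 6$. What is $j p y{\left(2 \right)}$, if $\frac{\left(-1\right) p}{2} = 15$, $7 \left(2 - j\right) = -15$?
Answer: $- \frac{610740}{7} \approx -87249.0$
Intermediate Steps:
$j = \frac{29}{7}$ ($j = 2 - - \frac{15}{7} = 2 + \frac{15}{7} = \frac{29}{7} \approx 4.1429$)
$p = -30$ ($p = \left(-2\right) 15 = -30$)
$y{\left(l \right)} = 13 l \left(25 + l\right)$ ($y{\left(l \right)} = \left(l + \left(6 + 6\right) l\right) \left(l + \left(-1 + 6\right)^{2}\right) = \left(l + 12 l\right) \left(l + 5^{2}\right) = 13 l \left(l + 25\right) = 13 l \left(25 + l\right)$)
$j p y{\left(2 \right)} = \frac{29}{7} \left(-30\right) 13 \cdot 2 \left(25 + 2\right) = - \frac{870 \cdot 13 \cdot 2 \cdot 27}{7} = \left(- \frac{870}{7}\right) 702 = - \frac{610740}{7}$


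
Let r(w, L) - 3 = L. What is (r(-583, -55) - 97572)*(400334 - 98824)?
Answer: -29434612240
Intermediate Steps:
r(w, L) = 3 + L
(r(-583, -55) - 97572)*(400334 - 98824) = ((3 - 55) - 97572)*(400334 - 98824) = (-52 - 97572)*301510 = -97624*301510 = -29434612240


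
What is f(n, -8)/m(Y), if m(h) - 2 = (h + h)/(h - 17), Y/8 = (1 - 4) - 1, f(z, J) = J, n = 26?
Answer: -196/81 ≈ -2.4198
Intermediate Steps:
Y = -32 (Y = 8*((1 - 4) - 1) = 8*(-3 - 1) = 8*(-4) = -32)
m(h) = 2 + 2*h/(-17 + h) (m(h) = 2 + (h + h)/(h - 17) = 2 + (2*h)/(-17 + h) = 2 + 2*h/(-17 + h))
f(n, -8)/m(Y) = -8*(-17 - 32)/(2*(-17 + 2*(-32))) = -8*(-49/(2*(-17 - 64))) = -8/(2*(-1/49)*(-81)) = -8/162/49 = -8*49/162 = -196/81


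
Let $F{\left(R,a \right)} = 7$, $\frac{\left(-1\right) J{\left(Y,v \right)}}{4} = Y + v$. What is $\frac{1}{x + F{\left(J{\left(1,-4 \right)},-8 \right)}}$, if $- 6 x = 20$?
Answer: $\frac{3}{11} \approx 0.27273$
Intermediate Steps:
$x = - \frac{10}{3}$ ($x = \left(- \frac{1}{6}\right) 20 = - \frac{10}{3} \approx -3.3333$)
$J{\left(Y,v \right)} = - 4 Y - 4 v$ ($J{\left(Y,v \right)} = - 4 \left(Y + v\right) = - 4 Y - 4 v$)
$\frac{1}{x + F{\left(J{\left(1,-4 \right)},-8 \right)}} = \frac{1}{- \frac{10}{3} + 7} = \frac{1}{\frac{11}{3}} = \frac{3}{11}$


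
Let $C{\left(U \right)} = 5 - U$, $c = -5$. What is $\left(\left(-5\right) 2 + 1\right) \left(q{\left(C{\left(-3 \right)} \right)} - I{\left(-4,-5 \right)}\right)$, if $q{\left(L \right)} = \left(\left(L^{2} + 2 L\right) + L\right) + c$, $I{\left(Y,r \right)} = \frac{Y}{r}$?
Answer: $- \frac{3699}{5} \approx -739.8$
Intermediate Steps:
$q{\left(L \right)} = -5 + L^{2} + 3 L$ ($q{\left(L \right)} = \left(\left(L^{2} + 2 L\right) + L\right) - 5 = \left(L^{2} + 3 L\right) - 5 = -5 + L^{2} + 3 L$)
$\left(\left(-5\right) 2 + 1\right) \left(q{\left(C{\left(-3 \right)} \right)} - I{\left(-4,-5 \right)}\right) = \left(\left(-5\right) 2 + 1\right) \left(\left(-5 + \left(5 - -3\right)^{2} + 3 \left(5 - -3\right)\right) - - \frac{4}{-5}\right) = \left(-10 + 1\right) \left(\left(-5 + \left(5 + 3\right)^{2} + 3 \left(5 + 3\right)\right) - \left(-4\right) \left(- \frac{1}{5}\right)\right) = - 9 \left(\left(-5 + 8^{2} + 3 \cdot 8\right) - \frac{4}{5}\right) = - 9 \left(\left(-5 + 64 + 24\right) - \frac{4}{5}\right) = - 9 \left(83 - \frac{4}{5}\right) = \left(-9\right) \frac{411}{5} = - \frac{3699}{5}$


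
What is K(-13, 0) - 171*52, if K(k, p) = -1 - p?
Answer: -8893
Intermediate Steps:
K(-13, 0) - 171*52 = (-1 - 1*0) - 171*52 = (-1 + 0) - 8892 = -1 - 8892 = -8893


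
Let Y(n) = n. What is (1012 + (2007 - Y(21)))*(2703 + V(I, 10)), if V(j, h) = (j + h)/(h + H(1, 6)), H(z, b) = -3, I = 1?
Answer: 56758136/7 ≈ 8.1083e+6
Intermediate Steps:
V(j, h) = (h + j)/(-3 + h) (V(j, h) = (j + h)/(h - 3) = (h + j)/(-3 + h))
(1012 + (2007 - Y(21)))*(2703 + V(I, 10)) = (1012 + (2007 - 1*21))*(2703 + (10 + 1)/(-3 + 10)) = (1012 + (2007 - 21))*(2703 + 11/7) = (1012 + 1986)*(2703 + (⅐)*11) = 2998*(2703 + 11/7) = 2998*(18932/7) = 56758136/7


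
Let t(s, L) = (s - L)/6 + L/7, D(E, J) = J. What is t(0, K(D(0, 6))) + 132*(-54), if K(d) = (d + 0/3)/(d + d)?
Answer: -598753/84 ≈ -7128.0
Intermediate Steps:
K(d) = ½ (K(d) = (d + 0*(⅓))/((2*d)) = (d + 0)*(1/(2*d)) = d*(1/(2*d)) = ½)
t(s, L) = -L/42 + s/6 (t(s, L) = (s - L)*(⅙) + L*(⅐) = (-L/6 + s/6) + L/7 = -L/42 + s/6)
t(0, K(D(0, 6))) + 132*(-54) = (-1/42*½ + (⅙)*0) + 132*(-54) = (-1/84 + 0) - 7128 = -1/84 - 7128 = -598753/84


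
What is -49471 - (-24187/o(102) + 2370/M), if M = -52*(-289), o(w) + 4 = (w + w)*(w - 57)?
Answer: -1705389297493/34474232 ≈ -49469.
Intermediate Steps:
o(w) = -4 + 2*w*(-57 + w) (o(w) = -4 + (w + w)*(w - 57) = -4 + (2*w)*(-57 + w) = -4 + 2*w*(-57 + w))
M = 15028
-49471 - (-24187/o(102) + 2370/M) = -49471 - (-24187/(-4 - 114*102 + 2*102²) + 2370/15028) = -49471 - (-24187/(-4 - 11628 + 2*10404) + 2370*(1/15028)) = -49471 - (-24187/(-4 - 11628 + 20808) + 1185/7514) = -49471 - (-24187/9176 + 1185/7514) = -49471 - 1*(-85433779/34474232) = -49471 + 85433779/34474232 = -1705389297493/34474232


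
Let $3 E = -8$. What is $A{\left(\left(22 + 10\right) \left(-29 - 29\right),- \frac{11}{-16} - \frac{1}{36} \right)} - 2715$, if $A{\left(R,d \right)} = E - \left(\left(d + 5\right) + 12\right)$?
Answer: $- \frac{393887}{144} \approx -2735.3$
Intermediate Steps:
$E = - \frac{8}{3}$ ($E = \frac{1}{3} \left(-8\right) = - \frac{8}{3} \approx -2.6667$)
$A{\left(R,d \right)} = - \frac{59}{3} - d$ ($A{\left(R,d \right)} = - \frac{8}{3} - \left(\left(d + 5\right) + 12\right) = - \frac{8}{3} - \left(\left(5 + d\right) + 12\right) = - \frac{8}{3} - \left(17 + d\right) = - \frac{59}{3} - d$)
$A{\left(\left(22 + 10\right) \left(-29 - 29\right),- \frac{11}{-16} - \frac{1}{36} \right)} - 2715 = \left(- \frac{59}{3} - \left(- \frac{11}{-16} - \frac{1}{36}\right)\right) - 2715 = \left(- \frac{59}{3} - \left(\left(-11\right) \left(- \frac{1}{16}\right) - \frac{1}{36}\right)\right) - 2715 = \left(- \frac{59}{3} - \left(\frac{11}{16} - \frac{1}{36}\right)\right) - 2715 = \left(- \frac{59}{3} - \frac{95}{144}\right) - 2715 = - \frac{2927}{144} - 2715 = - \frac{393887}{144}$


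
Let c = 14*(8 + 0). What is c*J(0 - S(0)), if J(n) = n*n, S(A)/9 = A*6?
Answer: 0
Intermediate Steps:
S(A) = 54*A (S(A) = 9*(A*6) = 9*(6*A) = 54*A)
c = 112 (c = 14*8 = 112)
J(n) = n**2
c*J(0 - S(0)) = 112*(0 - 54*0)**2 = 112*(0 - 1*0)**2 = 112*(0 + 0)**2 = 112*0**2 = 112*0 = 0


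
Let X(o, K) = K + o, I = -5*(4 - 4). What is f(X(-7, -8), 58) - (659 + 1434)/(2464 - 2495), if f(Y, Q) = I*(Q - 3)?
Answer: 2093/31 ≈ 67.516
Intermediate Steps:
I = 0 (I = -5*0 = 0)
f(Y, Q) = 0 (f(Y, Q) = 0*(Q - 3) = 0*(-3 + Q) = 0)
f(X(-7, -8), 58) - (659 + 1434)/(2464 - 2495) = 0 - (659 + 1434)/(2464 - 2495) = 0 - 2093/(-31) = 0 - 2093*(-1)/31 = 0 - 1*(-2093/31) = 0 + 2093/31 = 2093/31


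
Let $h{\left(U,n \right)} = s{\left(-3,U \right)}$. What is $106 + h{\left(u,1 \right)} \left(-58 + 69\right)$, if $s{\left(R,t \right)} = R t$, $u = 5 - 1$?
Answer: $-26$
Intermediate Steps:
$u = 4$ ($u = 5 - 1 = 4$)
$h{\left(U,n \right)} = - 3 U$
$106 + h{\left(u,1 \right)} \left(-58 + 69\right) = 106 + \left(-3\right) 4 \left(-58 + 69\right) = 106 - 132 = -26$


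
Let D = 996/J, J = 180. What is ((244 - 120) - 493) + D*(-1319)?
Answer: -115012/15 ≈ -7667.5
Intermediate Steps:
D = 83/15 (D = 996/180 = 996*(1/180) = 83/15 ≈ 5.5333)
((244 - 120) - 493) + D*(-1319) = ((244 - 120) - 493) + (83/15)*(-1319) = (124 - 493) - 109477/15 = -369 - 109477/15 = -115012/15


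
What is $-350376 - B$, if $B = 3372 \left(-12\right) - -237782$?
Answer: $-547694$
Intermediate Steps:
$B = 197318$ ($B = -40464 + 237782 = 197318$)
$-350376 - B = -350376 - 197318 = -547694$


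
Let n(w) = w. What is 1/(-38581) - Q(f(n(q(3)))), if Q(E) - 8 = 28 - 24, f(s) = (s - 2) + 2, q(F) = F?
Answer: -462973/38581 ≈ -12.000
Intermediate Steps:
f(s) = s (f(s) = (-2 + s) + 2 = s)
Q(E) = 12 (Q(E) = 8 + (28 - 24) = 8 + 4 = 12)
1/(-38581) - Q(f(n(q(3)))) = 1/(-38581) - 1*12 = -1/38581 - 12 = -462973/38581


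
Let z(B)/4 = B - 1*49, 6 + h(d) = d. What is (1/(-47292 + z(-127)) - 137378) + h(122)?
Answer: -6588026953/47996 ≈ -1.3726e+5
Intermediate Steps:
h(d) = -6 + d
z(B) = -196 + 4*B (z(B) = 4*(B - 1*49) = 4*(B - 49) = 4*(-49 + B) = -196 + 4*B)
(1/(-47292 + z(-127)) - 137378) + h(122) = (1/(-47292 + (-196 + 4*(-127))) - 137378) + (-6 + 122) = (1/(-47292 + (-196 - 508)) - 137378) + 116 = (1/(-47292 - 704) - 137378) + 116 = (1/(-47996) - 137378) + 116 = (-1/47996 - 137378) + 116 = -6593594489/47996 + 116 = -6588026953/47996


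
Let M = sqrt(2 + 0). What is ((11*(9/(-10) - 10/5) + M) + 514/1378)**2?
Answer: 47279907041/47472100 - 217221*sqrt(2)/3445 ≈ 906.78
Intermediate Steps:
M = sqrt(2) ≈ 1.4142
((11*(9/(-10) - 10/5) + M) + 514/1378)**2 = ((11*(9/(-10) - 10/5) + sqrt(2)) + 514/1378)**2 = ((11*(9*(-1/10) - 10*1/5) + sqrt(2)) + 514*(1/1378))**2 = ((11*(-9/10 - 2) + sqrt(2)) + 257/689)**2 = ((11*(-29/10) + sqrt(2)) + 257/689)**2 = ((-319/10 + sqrt(2)) + 257/689)**2 = (-217221/6890 + sqrt(2))**2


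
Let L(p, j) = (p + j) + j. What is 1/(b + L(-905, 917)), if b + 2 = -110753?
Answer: -1/109826 ≈ -9.1053e-6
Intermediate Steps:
b = -110755 (b = -2 - 110753 = -110755)
L(p, j) = p + 2*j (L(p, j) = (j + p) + j = p + 2*j)
1/(b + L(-905, 917)) = 1/(-110755 + (-905 + 2*917)) = 1/(-110755 + (-905 + 1834)) = 1/(-110755 + 929) = 1/(-109826) = -1/109826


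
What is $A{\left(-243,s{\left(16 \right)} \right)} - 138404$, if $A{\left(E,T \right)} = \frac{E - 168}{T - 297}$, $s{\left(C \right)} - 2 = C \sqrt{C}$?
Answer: $- \frac{10656971}{77} \approx -1.384 \cdot 10^{5}$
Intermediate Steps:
$s{\left(C \right)} = 2 + C^{\frac{3}{2}}$ ($s{\left(C \right)} = 2 + C \sqrt{C} = 2 + C^{\frac{3}{2}}$)
$A{\left(E,T \right)} = \frac{-168 + E}{-297 + T}$
$A{\left(-243,s{\left(16 \right)} \right)} - 138404 = \frac{-168 - 243}{-297 + \left(2 + 16^{\frac{3}{2}}\right)} - 138404 = \frac{1}{-297 + \left(2 + 64\right)} \left(-411\right) - 138404 = \frac{1}{-297 + 66} \left(-411\right) - 138404 = \frac{1}{-231} \left(-411\right) - 138404 = \left(- \frac{1}{231}\right) \left(-411\right) - 138404 = \frac{137}{77} - 138404 = - \frac{10656971}{77}$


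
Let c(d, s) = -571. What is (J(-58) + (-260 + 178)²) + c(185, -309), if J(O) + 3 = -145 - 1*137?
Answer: 5868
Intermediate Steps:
J(O) = -285 (J(O) = -3 + (-145 - 1*137) = -3 + (-145 - 137) = -3 - 282 = -285)
(J(-58) + (-260 + 178)²) + c(185, -309) = (-285 + (-260 + 178)²) - 571 = (-285 + (-82)²) - 571 = (-285 + 6724) - 571 = 6439 - 571 = 5868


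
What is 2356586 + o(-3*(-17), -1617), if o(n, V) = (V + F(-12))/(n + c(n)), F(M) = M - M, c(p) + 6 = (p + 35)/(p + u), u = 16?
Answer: 1043952121/443 ≈ 2.3566e+6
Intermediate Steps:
c(p) = -6 + (35 + p)/(16 + p) (c(p) = -6 + (p + 35)/(p + 16) = -6 + (35 + p)/(16 + p))
F(M) = 0
o(n, V) = V/(n + (-61 - 5*n)/(16 + n)) (o(n, V) = (V + 0)/(n + (-61 - 5*n)/(16 + n)) = V/(n + (-61 - 5*n)/(16 + n)))
2356586 + o(-3*(-17), -1617) = 2356586 - 1617*(16 - 3*(-17))/(-61 + (-3*(-17))**2 + 11*(-3*(-17))) = 2356586 - 1617*(16 + 51)/(-61 + 51**2 + 11*51) = 2356586 - 1617*67/(-61 + 2601 + 561) = 2356586 - 1617*67/3101 = 2356586 - 1617*1/3101*67 = 2356586 - 15477/443 = 1043952121/443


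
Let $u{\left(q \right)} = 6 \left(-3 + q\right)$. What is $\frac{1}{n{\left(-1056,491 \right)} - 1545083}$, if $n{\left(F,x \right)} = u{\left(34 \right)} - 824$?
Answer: $- \frac{1}{1545721} \approx -6.4695 \cdot 10^{-7}$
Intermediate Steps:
$u{\left(q \right)} = -18 + 6 q$
$n{\left(F,x \right)} = -638$ ($n{\left(F,x \right)} = \left(-18 + 6 \cdot 34\right) - 824 = \left(-18 + 204\right) - 824 = 186 - 824 = -638$)
$\frac{1}{n{\left(-1056,491 \right)} - 1545083} = \frac{1}{-638 - 1545083} = \frac{1}{-1545721} = - \frac{1}{1545721}$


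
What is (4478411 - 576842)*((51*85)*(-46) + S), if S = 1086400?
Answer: 3460652687310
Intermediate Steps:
(4478411 - 576842)*((51*85)*(-46) + S) = (4478411 - 576842)*((51*85)*(-46) + 1086400) = 3901569*(4335*(-46) + 1086400) = 3901569*(-199410 + 1086400) = 3901569*886990 = 3460652687310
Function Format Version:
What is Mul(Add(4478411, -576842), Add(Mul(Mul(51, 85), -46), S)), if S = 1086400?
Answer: 3460652687310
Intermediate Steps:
Mul(Add(4478411, -576842), Add(Mul(Mul(51, 85), -46), S)) = Mul(Add(4478411, -576842), Add(Mul(Mul(51, 85), -46), 1086400)) = Mul(3901569, Add(Mul(4335, -46), 1086400)) = Mul(3901569, Add(-199410, 1086400)) = Mul(3901569, 886990) = 3460652687310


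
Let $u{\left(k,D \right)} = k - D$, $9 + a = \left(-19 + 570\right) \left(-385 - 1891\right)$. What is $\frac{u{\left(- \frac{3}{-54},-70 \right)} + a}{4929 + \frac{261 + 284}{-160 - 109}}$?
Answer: $- \frac{6071940361}{23856408} \approx -254.52$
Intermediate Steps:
$a = -1254085$ ($a = -9 + \left(-19 + 570\right) \left(-385 - 1891\right) = -9 + 551 \left(-2276\right) = -9 - 1254076 = -1254085$)
$\frac{u{\left(- \frac{3}{-54},-70 \right)} + a}{4929 + \frac{261 + 284}{-160 - 109}} = \frac{\left(- \frac{3}{-54} - -70\right) - 1254085}{4929 + \frac{261 + 284}{-160 - 109}} = \frac{\left(\left(-3\right) \left(- \frac{1}{54}\right) + 70\right) - 1254085}{4929 + \frac{545}{-160 + \left(-509 + 400\right)}} = \frac{\left(\frac{1}{18} + 70\right) - 1254085}{4929 + \frac{545}{-160 - 109}} = \frac{\frac{1261}{18} - 1254085}{4929 + \frac{545}{-269}} = - \frac{22572269}{18 \left(4929 + 545 \left(- \frac{1}{269}\right)\right)} = - \frac{22572269}{18 \left(4929 - \frac{545}{269}\right)} = - \frac{22572269}{18 \cdot \frac{1325356}{269}} = \left(- \frac{22572269}{18}\right) \frac{269}{1325356} = - \frac{6071940361}{23856408}$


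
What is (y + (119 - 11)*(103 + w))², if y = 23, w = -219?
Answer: 156375025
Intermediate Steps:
(y + (119 - 11)*(103 + w))² = (23 + (119 - 11)*(103 - 219))² = (23 + 108*(-116))² = (23 - 12528)² = (-12505)² = 156375025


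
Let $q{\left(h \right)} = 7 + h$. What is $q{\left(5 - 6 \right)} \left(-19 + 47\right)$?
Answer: $168$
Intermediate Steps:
$q{\left(5 - 6 \right)} \left(-19 + 47\right) = \left(7 + \left(5 - 6\right)\right) \left(-19 + 47\right) = \left(7 - 1\right) 28 = 6 \cdot 28 = 168$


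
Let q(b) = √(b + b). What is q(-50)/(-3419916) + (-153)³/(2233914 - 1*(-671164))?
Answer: -3581577/2905078 - 5*I/1709958 ≈ -1.2329 - 2.924e-6*I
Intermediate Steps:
q(b) = √2*√b (q(b) = √(2*b) = √2*√b)
q(-50)/(-3419916) + (-153)³/(2233914 - 1*(-671164)) = (√2*√(-50))/(-3419916) + (-153)³/(2233914 - 1*(-671164)) = (√2*(5*I*√2))*(-1/3419916) - 3581577/(2233914 + 671164) = (10*I)*(-1/3419916) - 3581577/2905078 = -5*I/1709958 - 3581577*1/2905078 = -5*I/1709958 - 3581577/2905078 = -3581577/2905078 - 5*I/1709958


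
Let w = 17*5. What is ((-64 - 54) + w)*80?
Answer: -2640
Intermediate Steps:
w = 85
((-64 - 54) + w)*80 = ((-64 - 54) + 85)*80 = (-118 + 85)*80 = -33*80 = -2640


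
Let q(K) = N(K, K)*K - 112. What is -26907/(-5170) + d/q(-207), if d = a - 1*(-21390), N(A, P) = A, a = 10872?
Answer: 1316718999/220950290 ≈ 5.9593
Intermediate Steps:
q(K) = -112 + K**2 (q(K) = K*K - 112 = K**2 - 112 = -112 + K**2)
d = 32262 (d = 10872 - 1*(-21390) = 10872 + 21390 = 32262)
-26907/(-5170) + d/q(-207) = -26907/(-5170) + 32262/(-112 + (-207)**2) = -26907*(-1/5170) + 32262/(-112 + 42849) = 26907/5170 + 32262/42737 = 1316718999/220950290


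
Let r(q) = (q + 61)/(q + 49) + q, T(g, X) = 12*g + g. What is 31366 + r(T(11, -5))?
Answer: 504161/16 ≈ 31510.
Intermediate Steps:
T(g, X) = 13*g
r(q) = q + (61 + q)/(49 + q) (r(q) = (61 + q)/(49 + q) + q = q + (61 + q)/(49 + q))
31366 + r(T(11, -5)) = 31366 + (61 + (13*11)² + 50*(13*11))/(49 + 13*11) = 31366 + (61 + 143² + 50*143)/(49 + 143) = 31366 + (61 + 20449 + 7150)/192 = 31366 + (1/192)*27660 = 31366 + 2305/16 = 504161/16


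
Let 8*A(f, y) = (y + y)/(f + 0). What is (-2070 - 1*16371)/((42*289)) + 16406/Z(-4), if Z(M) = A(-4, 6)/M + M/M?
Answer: 303414641/20230 ≈ 14998.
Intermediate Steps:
A(f, y) = y/(4*f) (A(f, y) = ((y + y)/(f + 0))/8 = ((2*y)/f)/8 = (2*y/f)/8 = y/(4*f))
Z(M) = 1 - 3/(8*M) (Z(M) = ((1/4)*6/(-4))/M + M/M = ((1/4)*6*(-1/4))/M + 1 = -3/(8*M) + 1 = 1 - 3/(8*M))
(-2070 - 1*16371)/((42*289)) + 16406/Z(-4) = (-2070 - 1*16371)/((42*289)) + 16406/(((-3/8 - 4)/(-4))) = (-2070 - 16371)/12138 + 16406/((-1/4*(-35/8))) = -18441*1/12138 + 16406/(35/32) = -6147/4046 + 16406*(32/35) = -6147/4046 + 524992/35 = 303414641/20230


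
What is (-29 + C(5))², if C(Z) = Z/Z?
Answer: 784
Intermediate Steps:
C(Z) = 1
(-29 + C(5))² = (-29 + 1)² = (-28)² = 784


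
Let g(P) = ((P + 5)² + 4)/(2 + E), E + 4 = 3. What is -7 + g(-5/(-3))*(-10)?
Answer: -4423/9 ≈ -491.44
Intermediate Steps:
E = -1 (E = -4 + 3 = -1)
g(P) = 4 + (5 + P)² (g(P) = ((P + 5)² + 4)/(2 - 1) = ((5 + P)² + 4)/1 = (4 + (5 + P)²)*1 = 4 + (5 + P)²)
-7 + g(-5/(-3))*(-10) = -7 + (4 + (5 - 5/(-3))²)*(-10) = -7 + (4 + (5 - 5*(-⅓))²)*(-10) = -7 + (4 + (5 + 5/3)²)*(-10) = -7 + (4 + (20/3)²)*(-10) = -7 + (4 + 400/9)*(-10) = -7 + (436/9)*(-10) = -7 - 4360/9 = -4423/9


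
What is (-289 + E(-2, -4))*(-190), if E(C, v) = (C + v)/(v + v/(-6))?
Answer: 54568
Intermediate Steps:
E(C, v) = 6*(C + v)/(5*v) (E(C, v) = (C + v)/(v + v*(-⅙)) = (C + v)/(v - v/6) = (C + v)/((5*v/6)) = (C + v)*(6/(5*v)) = 6*(C + v)/(5*v))
(-289 + E(-2, -4))*(-190) = (-289 + (6/5)*(-2 - 4)/(-4))*(-190) = (-289 + (6/5)*(-¼)*(-6))*(-190) = (-289 + 9/5)*(-190) = -1436/5*(-190) = 54568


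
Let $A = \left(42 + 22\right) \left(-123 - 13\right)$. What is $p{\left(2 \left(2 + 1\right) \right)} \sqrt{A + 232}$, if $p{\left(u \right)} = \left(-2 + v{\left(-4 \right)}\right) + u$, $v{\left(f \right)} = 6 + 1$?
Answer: $22 i \sqrt{2118} \approx 1012.5 i$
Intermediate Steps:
$v{\left(f \right)} = 7$
$p{\left(u \right)} = 5 + u$ ($p{\left(u \right)} = \left(-2 + 7\right) + u = 5 + u$)
$A = -8704$ ($A = 64 \left(-136\right) = -8704$)
$p{\left(2 \left(2 + 1\right) \right)} \sqrt{A + 232} = \left(5 + 2 \left(2 + 1\right)\right) \sqrt{-8704 + 232} = \left(5 + 2 \cdot 3\right) \sqrt{-8472} = \left(5 + 6\right) 2 i \sqrt{2118} = 11 \cdot 2 i \sqrt{2118} = 22 i \sqrt{2118}$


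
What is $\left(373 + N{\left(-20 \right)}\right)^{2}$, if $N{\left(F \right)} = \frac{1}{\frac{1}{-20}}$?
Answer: $124609$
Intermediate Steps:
$N{\left(F \right)} = -20$ ($N{\left(F \right)} = \frac{1}{- \frac{1}{20}} = -20$)
$\left(373 + N{\left(-20 \right)}\right)^{2} = \left(373 - 20\right)^{2} = 353^{2} = 124609$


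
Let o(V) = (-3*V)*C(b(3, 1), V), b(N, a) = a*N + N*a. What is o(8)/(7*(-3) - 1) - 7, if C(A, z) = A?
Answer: -5/11 ≈ -0.45455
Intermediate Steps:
b(N, a) = 2*N*a (b(N, a) = N*a + N*a = 2*N*a)
o(V) = -18*V (o(V) = (-3*V)*(2*3*1) = -3*V*6 = -18*V)
o(8)/(7*(-3) - 1) - 7 = (-18*8)/(7*(-3) - 1) - 7 = -144/(-21 - 1) - 7 = -144/(-22) - 7 = -1/22*(-144) - 7 = 72/11 - 7 = -5/11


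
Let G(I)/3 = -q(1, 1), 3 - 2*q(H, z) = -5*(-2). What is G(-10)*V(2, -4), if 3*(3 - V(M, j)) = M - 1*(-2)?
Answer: 35/2 ≈ 17.500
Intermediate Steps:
q(H, z) = -7/2 (q(H, z) = 3/2 - (-5)*(-2)/2 = 3/2 - ½*10 = 3/2 - 5 = -7/2)
V(M, j) = 7/3 - M/3 (V(M, j) = 3 - (M - 1*(-2))/3 = 3 - (M + 2)/3 = 3 - (2 + M)/3 = 3 + (-⅔ - M/3) = 7/3 - M/3)
G(I) = 21/2 (G(I) = 3*(-1*(-7/2)) = 3*(7/2) = 21/2)
G(-10)*V(2, -4) = 21*(7/3 - ⅓*2)/2 = 21*(7/3 - ⅔)/2 = (21/2)*(5/3) = 35/2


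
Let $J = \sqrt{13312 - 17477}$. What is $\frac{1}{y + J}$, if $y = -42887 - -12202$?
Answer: $- \frac{361}{11077334} - \frac{7 i \sqrt{85}}{941573390} \approx -3.2589 \cdot 10^{-5} - 6.8541 \cdot 10^{-8} i$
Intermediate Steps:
$y = -30685$ ($y = -42887 + 12202 = -30685$)
$J = 7 i \sqrt{85}$ ($J = \sqrt{-4165} = 7 i \sqrt{85} \approx 64.537 i$)
$\frac{1}{y + J} = \frac{1}{-30685 + 7 i \sqrt{85}}$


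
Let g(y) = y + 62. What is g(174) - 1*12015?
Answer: -11779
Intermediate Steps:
g(y) = 62 + y
g(174) - 1*12015 = (62 + 174) - 1*12015 = 236 - 12015 = -11779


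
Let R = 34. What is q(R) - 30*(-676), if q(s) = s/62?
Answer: 628697/31 ≈ 20281.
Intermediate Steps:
q(s) = s/62 (q(s) = s*(1/62) = s/62)
q(R) - 30*(-676) = (1/62)*34 - 30*(-676) = 17/31 - 1*(-20280) = 17/31 + 20280 = 628697/31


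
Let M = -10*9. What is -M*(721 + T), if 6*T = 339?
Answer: 69975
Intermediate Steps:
T = 113/2 (T = (⅙)*339 = 113/2 ≈ 56.500)
M = -90
-M*(721 + T) = -(-90)*(721 + 113/2) = -(-90)*1555/2 = -1*(-69975) = 69975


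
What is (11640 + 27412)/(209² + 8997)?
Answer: 19526/26339 ≈ 0.74133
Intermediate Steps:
(11640 + 27412)/(209² + 8997) = 39052/(43681 + 8997) = 39052/52678 = 39052*(1/52678) = 19526/26339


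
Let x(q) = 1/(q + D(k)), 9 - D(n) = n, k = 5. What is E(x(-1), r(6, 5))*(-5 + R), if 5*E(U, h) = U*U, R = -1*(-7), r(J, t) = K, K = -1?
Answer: 2/45 ≈ 0.044444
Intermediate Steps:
r(J, t) = -1
D(n) = 9 - n
R = 7
x(q) = 1/(4 + q) (x(q) = 1/(q + (9 - 1*5)) = 1/(q + (9 - 5)) = 1/(q + 4) = 1/(4 + q))
E(U, h) = U²/5 (E(U, h) = (U*U)/5 = U²/5)
E(x(-1), r(6, 5))*(-5 + R) = ((1/(4 - 1))²/5)*(-5 + 7) = ((1/3)²/5)*2 = ((⅓)²/5)*2 = ((⅕)*(⅑))*2 = (1/45)*2 = 2/45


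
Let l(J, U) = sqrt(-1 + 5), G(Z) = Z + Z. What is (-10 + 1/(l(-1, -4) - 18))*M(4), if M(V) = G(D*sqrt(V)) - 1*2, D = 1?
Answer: -161/8 ≈ -20.125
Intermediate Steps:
G(Z) = 2*Z
M(V) = -2 + 2*sqrt(V) (M(V) = 2*(1*sqrt(V)) - 1*2 = 2*sqrt(V) - 2 = -2 + 2*sqrt(V))
l(J, U) = 2 (l(J, U) = sqrt(4) = 2)
(-10 + 1/(l(-1, -4) - 18))*M(4) = (-10 + 1/(2 - 18))*(-2 + 2*sqrt(4)) = (-10 + 1/(-16))*(-2 + 2*2) = (-10 - 1/16)*(-2 + 4) = -161/16*2 = -161/8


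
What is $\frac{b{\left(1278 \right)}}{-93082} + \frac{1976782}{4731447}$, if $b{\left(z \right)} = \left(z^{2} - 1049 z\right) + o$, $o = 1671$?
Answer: $- \frac{1208618167727}{440412549654} \approx -2.7443$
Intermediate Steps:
$b{\left(z \right)} = 1671 + z^{2} - 1049 z$ ($b{\left(z \right)} = \left(z^{2} - 1049 z\right) + 1671 = 1671 + z^{2} - 1049 z$)
$\frac{b{\left(1278 \right)}}{-93082} + \frac{1976782}{4731447} = \frac{1671 + 1278^{2} - 1340622}{-93082} + \frac{1976782}{4731447} = \left(1671 + 1633284 - 1340622\right) \left(- \frac{1}{93082}\right) + 1976782 \cdot \frac{1}{4731447} = 294333 \left(- \frac{1}{93082}\right) + \frac{1976782}{4731447} = - \frac{294333}{93082} + \frac{1976782}{4731447} = - \frac{1208618167727}{440412549654}$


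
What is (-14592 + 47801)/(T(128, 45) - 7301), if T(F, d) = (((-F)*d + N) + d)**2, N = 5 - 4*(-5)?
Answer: 33209/32368799 ≈ 0.0010260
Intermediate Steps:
N = 25 (N = 5 + 20 = 25)
T(F, d) = (25 + d - F*d)**2 (T(F, d) = (((-F)*d + 25) + d)**2 = ((-F*d + 25) + d)**2 = ((25 - F*d) + d)**2 = (25 + d - F*d)**2)
(-14592 + 47801)/(T(128, 45) - 7301) = (-14592 + 47801)/((25 + 45 - 1*128*45)**2 - 7301) = 33209/((25 + 45 - 5760)**2 - 7301) = 33209/((-5690)**2 - 7301) = 33209/(32376100 - 7301) = 33209/32368799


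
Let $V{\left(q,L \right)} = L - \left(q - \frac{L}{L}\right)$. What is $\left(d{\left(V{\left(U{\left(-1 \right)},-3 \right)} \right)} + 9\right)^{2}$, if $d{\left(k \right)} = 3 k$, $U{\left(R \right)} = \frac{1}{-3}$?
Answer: $16$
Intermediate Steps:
$U{\left(R \right)} = - \frac{1}{3}$
$V{\left(q,L \right)} = 1 + L - q$ ($V{\left(q,L \right)} = L - \left(-1 + q\right) = 1 + L - q$)
$\left(d{\left(V{\left(U{\left(-1 \right)},-3 \right)} \right)} + 9\right)^{2} = \left(3 \left(1 - 3 - - \frac{1}{3}\right) + 9\right)^{2} = \left(3 \left(1 - 3 + \frac{1}{3}\right) + 9\right)^{2} = \left(3 \left(- \frac{5}{3}\right) + 9\right)^{2} = \left(-5 + 9\right)^{2} = 4^{2} = 16$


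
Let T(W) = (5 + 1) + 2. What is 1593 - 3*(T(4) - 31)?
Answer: 1662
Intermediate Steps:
T(W) = 8 (T(W) = 6 + 2 = 8)
1593 - 3*(T(4) - 31) = 1593 - 3*(8 - 31) = 1593 - 3*(-23) = 1593 + 69 = 1662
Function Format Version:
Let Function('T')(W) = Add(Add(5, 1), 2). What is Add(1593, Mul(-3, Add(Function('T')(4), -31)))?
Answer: 1662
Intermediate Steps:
Function('T')(W) = 8 (Function('T')(W) = Add(6, 2) = 8)
Add(1593, Mul(-3, Add(Function('T')(4), -31))) = Add(1593, Mul(-3, Add(8, -31))) = Add(1593, Mul(-3, -23)) = Add(1593, 69) = 1662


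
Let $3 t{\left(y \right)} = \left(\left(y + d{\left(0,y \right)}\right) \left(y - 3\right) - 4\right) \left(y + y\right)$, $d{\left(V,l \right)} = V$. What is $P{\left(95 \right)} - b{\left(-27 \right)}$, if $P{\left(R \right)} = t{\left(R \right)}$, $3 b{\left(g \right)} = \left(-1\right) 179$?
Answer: $\frac{1660019}{3} \approx 5.5334 \cdot 10^{5}$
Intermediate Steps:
$b{\left(g \right)} = - \frac{179}{3}$ ($b{\left(g \right)} = \frac{\left(-1\right) 179}{3} = \frac{1}{3} \left(-179\right) = - \frac{179}{3}$)
$t{\left(y \right)} = \frac{2 y \left(-4 + y \left(-3 + y\right)\right)}{3}$ ($t{\left(y \right)} = \frac{\left(\left(y + 0\right) \left(y - 3\right) - 4\right) \left(y + y\right)}{3} = \frac{\left(y \left(-3 + y\right) - 4\right) 2 y}{3} = \frac{\left(-4 + y \left(-3 + y\right)\right) 2 y}{3} = \frac{2 y \left(-4 + y \left(-3 + y\right)\right)}{3}$)
$P{\left(R \right)} = \frac{2 R \left(-4 + R^{2} - 3 R\right)}{3}$
$P{\left(95 \right)} - b{\left(-27 \right)} = \frac{2}{3} \cdot 95 \left(-4 + 95^{2} - 285\right) - - \frac{179}{3} = \frac{2}{3} \cdot 95 \left(-4 + 9025 - 285\right) + \frac{179}{3} = \frac{2}{3} \cdot 95 \cdot 8736 + \frac{179}{3} = 553280 + \frac{179}{3} = \frac{1660019}{3}$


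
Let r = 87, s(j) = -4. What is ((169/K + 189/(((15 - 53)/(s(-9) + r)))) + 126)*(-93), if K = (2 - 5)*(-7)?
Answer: 6896167/266 ≈ 25925.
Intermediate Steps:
K = 21 (K = -3*(-7) = 21)
((169/K + 189/(((15 - 53)/(s(-9) + r)))) + 126)*(-93) = ((169/21 + 189/(((15 - 53)/(-4 + 87)))) + 126)*(-93) = ((169*(1/21) + 189/((-38/83))) + 126)*(-93) = ((169/21 + 189/((-38*1/83))) + 126)*(-93) = ((169/21 + 189/(-38/83)) + 126)*(-93) = ((169/21 + 189*(-83/38)) + 126)*(-93) = ((169/21 - 15687/38) + 126)*(-93) = (-323005/798 + 126)*(-93) = -222457/798*(-93) = 6896167/266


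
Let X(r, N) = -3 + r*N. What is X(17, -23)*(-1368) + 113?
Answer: 539105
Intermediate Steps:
X(r, N) = -3 + N*r
X(17, -23)*(-1368) + 113 = (-3 - 23*17)*(-1368) + 113 = (-3 - 391)*(-1368) + 113 = -394*(-1368) + 113 = 538992 + 113 = 539105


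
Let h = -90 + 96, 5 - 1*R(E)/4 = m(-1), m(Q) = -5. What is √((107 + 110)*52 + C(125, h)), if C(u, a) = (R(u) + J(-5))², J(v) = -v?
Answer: √13309 ≈ 115.36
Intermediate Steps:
R(E) = 40 (R(E) = 20 - 4*(-5) = 20 + 20 = 40)
h = 6
C(u, a) = 2025 (C(u, a) = (40 - 1*(-5))² = (40 + 5)² = 45² = 2025)
√((107 + 110)*52 + C(125, h)) = √((107 + 110)*52 + 2025) = √(217*52 + 2025) = √(11284 + 2025) = √13309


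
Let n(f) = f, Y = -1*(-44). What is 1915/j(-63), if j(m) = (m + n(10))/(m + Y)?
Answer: 36385/53 ≈ 686.51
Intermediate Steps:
Y = 44
j(m) = (10 + m)/(44 + m) (j(m) = (m + 10)/(m + 44) = (10 + m)/(44 + m))
1915/j(-63) = 1915/(((10 - 63)/(44 - 63))) = 1915/((-53/(-19))) = 1915/((-1/19*(-53))) = 1915/(53/19) = 1915*(19/53) = 36385/53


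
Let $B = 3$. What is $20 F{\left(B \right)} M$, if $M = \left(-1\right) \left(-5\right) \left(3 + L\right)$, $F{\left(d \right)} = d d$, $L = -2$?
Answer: $900$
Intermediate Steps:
$F{\left(d \right)} = d^{2}$
$M = 5$ ($M = \left(-1\right) \left(-5\right) \left(3 - 2\right) = 5 \cdot 1 = 5$)
$20 F{\left(B \right)} M = 20 \cdot 3^{2} \cdot 5 = 20 \cdot 9 \cdot 5 = 180 \cdot 5 = 900$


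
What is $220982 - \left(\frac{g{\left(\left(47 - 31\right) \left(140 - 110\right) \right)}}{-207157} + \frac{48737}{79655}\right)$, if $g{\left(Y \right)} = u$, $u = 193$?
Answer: $\frac{3646433974062676}{16501090835} \approx 2.2098 \cdot 10^{5}$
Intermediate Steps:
$g{\left(Y \right)} = 193$
$220982 - \left(\frac{g{\left(\left(47 - 31\right) \left(140 - 110\right) \right)}}{-207157} + \frac{48737}{79655}\right) = 220982 - \left(\frac{193}{-207157} + \frac{48737}{79655}\right) = 220982 - \left(193 \left(- \frac{1}{207157}\right) + 48737 \cdot \frac{1}{79655}\right) = 220982 - \left(- \frac{193}{207157} + \frac{48737}{79655}\right) = 220982 - \frac{10080837294}{16501090835} = \frac{3646433974062676}{16501090835}$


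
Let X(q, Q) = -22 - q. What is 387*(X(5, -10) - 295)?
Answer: -124614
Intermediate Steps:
387*(X(5, -10) - 295) = 387*((-22 - 1*5) - 295) = 387*((-22 - 5) - 295) = 387*(-27 - 295) = 387*(-322) = -124614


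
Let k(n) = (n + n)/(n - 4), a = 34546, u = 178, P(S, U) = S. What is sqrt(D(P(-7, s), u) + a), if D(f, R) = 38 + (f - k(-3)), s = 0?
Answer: sqrt(1694231)/7 ≈ 185.95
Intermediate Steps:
k(n) = 2*n/(-4 + n) (k(n) = (2*n)/(-4 + n) = 2*n/(-4 + n))
D(f, R) = 260/7 + f (D(f, R) = 38 + (f - 2*(-3)/(-4 - 3)) = 38 + (f - 2*(-3)/(-7)) = 38 + (f - 2*(-3)*(-1)/7) = 38 + (f - 1*6/7) = 38 + (f - 6/7) = 38 + (-6/7 + f) = 260/7 + f)
sqrt(D(P(-7, s), u) + a) = sqrt((260/7 - 7) + 34546) = sqrt(211/7 + 34546) = sqrt(242033/7) = sqrt(1694231)/7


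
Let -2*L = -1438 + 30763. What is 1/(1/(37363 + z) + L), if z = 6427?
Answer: -21895/321035437 ≈ -6.8201e-5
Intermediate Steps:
L = -29325/2 (L = -(-1438 + 30763)/2 = -1/2*29325 = -29325/2 ≈ -14663.)
1/(1/(37363 + z) + L) = 1/(1/(37363 + 6427) - 29325/2) = 1/(1/43790 - 29325/2) = 1/(-321035437/21895) = -21895/321035437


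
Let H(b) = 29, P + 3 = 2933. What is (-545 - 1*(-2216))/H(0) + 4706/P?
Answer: 2516252/42485 ≈ 59.227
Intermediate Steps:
P = 2930 (P = -3 + 2933 = 2930)
(-545 - 1*(-2216))/H(0) + 4706/P = (-545 - 1*(-2216))/29 + 4706/2930 = (-545 + 2216)*(1/29) + 4706*(1/2930) = 1671*(1/29) + 2353/1465 = 1671/29 + 2353/1465 = 2516252/42485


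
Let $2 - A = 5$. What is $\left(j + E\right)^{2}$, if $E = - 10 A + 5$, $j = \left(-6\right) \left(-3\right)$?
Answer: $2809$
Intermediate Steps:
$A = -3$ ($A = 2 - 5 = -3$)
$j = 18$
$E = 35$ ($E = \left(-10\right) \left(-3\right) + 5 = 30 + 5 = 35$)
$\left(j + E\right)^{2} = \left(18 + 35\right)^{2} = 53^{2} = 2809$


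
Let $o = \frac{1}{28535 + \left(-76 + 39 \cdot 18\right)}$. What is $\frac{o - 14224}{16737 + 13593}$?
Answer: $- \frac{138262021}{294817710} \approx -0.46897$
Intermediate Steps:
$o = \frac{1}{29161}$ ($o = \frac{1}{28535 + \left(-76 + 702\right)} = \frac{1}{28535 + 626} = \frac{1}{29161} \approx 3.4292 \cdot 10^{-5}$)
$\frac{o - 14224}{16737 + 13593} = \frac{\frac{1}{29161} - 14224}{16737 + 13593} = - \frac{414786063}{29161 \cdot 30330} = \left(- \frac{414786063}{29161}\right) \frac{1}{30330} = - \frac{138262021}{294817710}$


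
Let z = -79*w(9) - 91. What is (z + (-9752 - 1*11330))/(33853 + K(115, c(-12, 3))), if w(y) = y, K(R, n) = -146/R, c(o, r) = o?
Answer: -2516660/3892949 ≈ -0.64647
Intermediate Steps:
z = -802 (z = -79*9 - 91 = -711 - 91 = -802)
(z + (-9752 - 1*11330))/(33853 + K(115, c(-12, 3))) = (-802 + (-9752 - 1*11330))/(33853 - 146/115) = (-802 + (-9752 - 11330))/(33853 - 146*1/115) = (-802 - 21082)/(33853 - 146/115) = -21884/3892949/115 = -21884*115/3892949 = -2516660/3892949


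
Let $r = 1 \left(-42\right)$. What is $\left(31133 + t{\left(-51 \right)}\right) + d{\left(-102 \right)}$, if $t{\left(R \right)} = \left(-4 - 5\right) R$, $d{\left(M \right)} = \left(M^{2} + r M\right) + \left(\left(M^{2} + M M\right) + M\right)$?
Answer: $66986$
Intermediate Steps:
$r = -42$
$d{\left(M \right)} = - 41 M + 3 M^{2}$ ($d{\left(M \right)} = \left(M^{2} - 42 M\right) + \left(\left(M^{2} + M M\right) + M\right) = \left(M^{2} - 42 M\right) + \left(\left(M^{2} + M^{2}\right) + M\right) = \left(M^{2} - 42 M\right) + \left(2 M^{2} + M\right) = \left(M^{2} - 42 M\right) + \left(M + 2 M^{2}\right) = - 41 M + 3 M^{2}$)
$t{\left(R \right)} = - 9 R$
$\left(31133 + t{\left(-51 \right)}\right) + d{\left(-102 \right)} = \left(31133 - -459\right) - 102 \left(-41 + 3 \left(-102\right)\right) = \left(31133 + 459\right) - 102 \left(-41 - 306\right) = 31592 - -35394 = 31592 + 35394 = 66986$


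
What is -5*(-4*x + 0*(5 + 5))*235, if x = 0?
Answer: 0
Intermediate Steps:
-5*(-4*x + 0*(5 + 5))*235 = -5*(-4*0 + 0*(5 + 5))*235 = -5*(0 + 0*10)*235 = -5*(0 + 0)*235 = -5*0*235 = 0*235 = 0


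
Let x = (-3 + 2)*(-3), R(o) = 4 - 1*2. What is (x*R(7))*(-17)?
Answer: -102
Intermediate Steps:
R(o) = 2 (R(o) = 4 - 2 = 2)
x = 3 (x = -1*(-3) = 3)
(x*R(7))*(-17) = (3*2)*(-17) = 6*(-17) = -102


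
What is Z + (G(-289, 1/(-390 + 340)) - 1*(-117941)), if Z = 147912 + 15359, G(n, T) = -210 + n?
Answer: 280713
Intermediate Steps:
Z = 163271
Z + (G(-289, 1/(-390 + 340)) - 1*(-117941)) = 163271 + ((-210 - 289) - 1*(-117941)) = 163271 + (-499 + 117941) = 163271 + 117442 = 280713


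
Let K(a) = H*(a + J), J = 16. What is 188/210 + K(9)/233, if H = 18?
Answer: 69152/24465 ≈ 2.8266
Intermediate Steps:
K(a) = 288 + 18*a (K(a) = 18*(a + 16) = 18*(16 + a) = 288 + 18*a)
188/210 + K(9)/233 = 188/210 + (288 + 18*9)/233 = 188*(1/210) + (288 + 162)*(1/233) = 94/105 + 450*(1/233) = 94/105 + 450/233 = 69152/24465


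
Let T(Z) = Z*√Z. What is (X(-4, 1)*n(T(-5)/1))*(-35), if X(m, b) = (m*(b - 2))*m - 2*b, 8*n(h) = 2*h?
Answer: -1575*I*√5/2 ≈ -1760.9*I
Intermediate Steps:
T(Z) = Z^(3/2)
n(h) = h/4 (n(h) = (2*h)/8 = h/4)
X(m, b) = -2*b + m²*(-2 + b) (X(m, b) = (m*(-2 + b))*m - 2*b = m²*(-2 + b) - 2*b = -2*b + m²*(-2 + b))
(X(-4, 1)*n(T(-5)/1))*(-35) = ((-2*1 - 2*(-4)² + 1*(-4)²)*(((-5)^(3/2)/1)/4))*(-35) = ((-2 - 2*16 + 1*16)*((-5*I*√5*1)/4))*(-35) = ((-2 - 32 + 16)*((-5*I*√5)/4))*(-35) = -(-45)*I*√5/2*(-35) = (45*I*√5/2)*(-35) = -1575*I*√5/2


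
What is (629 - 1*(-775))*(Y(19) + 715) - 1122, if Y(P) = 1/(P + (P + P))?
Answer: 19052490/19 ≈ 1.0028e+6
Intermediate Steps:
Y(P) = 1/(3*P) (Y(P) = 1/(P + 2*P) = 1/(3*P))
(629 - 1*(-775))*(Y(19) + 715) - 1122 = (629 - 1*(-775))*((⅓)/19 + 715) - 1122 = (629 + 775)*((⅓)*(1/19) + 715) - 1122 = 1404*(1/57 + 715) - 1122 = 1404*(40756/57) - 1122 = 19073808/19 - 1122 = 19052490/19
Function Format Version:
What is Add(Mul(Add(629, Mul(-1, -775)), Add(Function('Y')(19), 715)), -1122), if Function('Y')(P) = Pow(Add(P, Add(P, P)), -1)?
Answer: Rational(19052490, 19) ≈ 1.0028e+6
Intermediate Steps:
Function('Y')(P) = Mul(Rational(1, 3), Pow(P, -1)) (Function('Y')(P) = Pow(Add(P, Mul(2, P)), -1) = Pow(Mul(3, P), -1) = Mul(Rational(1, 3), Pow(P, -1)))
Add(Mul(Add(629, Mul(-1, -775)), Add(Function('Y')(19), 715)), -1122) = Add(Mul(Add(629, Mul(-1, -775)), Add(Mul(Rational(1, 3), Pow(19, -1)), 715)), -1122) = Add(Mul(Add(629, 775), Add(Mul(Rational(1, 3), Rational(1, 19)), 715)), -1122) = Add(Mul(1404, Add(Rational(1, 57), 715)), -1122) = Add(Mul(1404, Rational(40756, 57)), -1122) = Add(Rational(19073808, 19), -1122) = Rational(19052490, 19)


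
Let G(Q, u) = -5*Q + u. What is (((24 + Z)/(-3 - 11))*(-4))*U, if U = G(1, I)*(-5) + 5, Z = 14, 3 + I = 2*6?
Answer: -1140/7 ≈ -162.86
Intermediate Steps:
I = 9 (I = -3 + 2*6 = -3 + 12 = 9)
G(Q, u) = u - 5*Q
U = -15 (U = (9 - 5*1)*(-5) + 5 = (9 - 5)*(-5) + 5 = 4*(-5) + 5 = -20 + 5 = -15)
(((24 + Z)/(-3 - 11))*(-4))*U = (((24 + 14)/(-3 - 11))*(-4))*(-15) = ((38/(-14))*(-4))*(-15) = ((38*(-1/14))*(-4))*(-15) = -19/7*(-4)*(-15) = (76/7)*(-15) = -1140/7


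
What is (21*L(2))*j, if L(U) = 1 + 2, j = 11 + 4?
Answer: 945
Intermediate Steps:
j = 15
L(U) = 3
(21*L(2))*j = (21*3)*15 = 63*15 = 945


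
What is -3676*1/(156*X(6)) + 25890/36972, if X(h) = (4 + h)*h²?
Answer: 704099/1109160 ≈ 0.63480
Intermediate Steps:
X(h) = h²*(4 + h)
-3676*1/(156*X(6)) + 25890/36972 = -3676*1/(5616*(4 + 6)) + 25890/36972 = -3676/(156*(36*10)) + 25890*(1/36972) = -3676/(156*360) + 4315/6162 = -3676/56160 + 4315/6162 = -3676*1/56160 + 4315/6162 = -919/14040 + 4315/6162 = 704099/1109160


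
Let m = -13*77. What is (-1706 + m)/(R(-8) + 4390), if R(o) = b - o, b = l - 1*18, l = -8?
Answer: -2707/4372 ≈ -0.61917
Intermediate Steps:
b = -26 (b = -8 - 1*18 = -8 - 18 = -26)
m = -1001
R(o) = -26 - o
(-1706 + m)/(R(-8) + 4390) = (-1706 - 1001)/((-26 - 1*(-8)) + 4390) = -2707/((-26 + 8) + 4390) = -2707/(-18 + 4390) = -2707/4372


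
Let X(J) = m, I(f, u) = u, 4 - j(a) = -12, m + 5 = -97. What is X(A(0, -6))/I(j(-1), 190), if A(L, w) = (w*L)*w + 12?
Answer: -51/95 ≈ -0.53684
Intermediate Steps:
m = -102 (m = -5 - 97 = -102)
j(a) = 16 (j(a) = 4 - 1*(-12) = 4 + 12 = 16)
A(L, w) = 12 + L*w**2 (A(L, w) = (L*w)*w + 12 = L*w**2 + 12 = 12 + L*w**2)
X(J) = -102
X(A(0, -6))/I(j(-1), 190) = -102/190 = -102*1/190 = -51/95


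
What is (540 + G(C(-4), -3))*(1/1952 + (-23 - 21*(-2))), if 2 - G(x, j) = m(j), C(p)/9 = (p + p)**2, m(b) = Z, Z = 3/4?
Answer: 80297685/7808 ≈ 10284.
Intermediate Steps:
Z = 3/4 (Z = 3*(1/4) = 3/4 ≈ 0.75000)
m(b) = 3/4
C(p) = 36*p**2 (C(p) = 9*(p + p)**2 = 9*(2*p)**2 = 9*(4*p**2) = 36*p**2)
G(x, j) = 5/4 (G(x, j) = 2 - 1*3/4 = 2 - 3/4 = 5/4)
(540 + G(C(-4), -3))*(1/1952 + (-23 - 21*(-2))) = (540 + 5/4)*(1/1952 + (-23 - 21*(-2))) = 2165*(1/1952 + (-23 + 42))/4 = 2165*(1/1952 + 19)/4 = (2165/4)*(37089/1952) = 80297685/7808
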